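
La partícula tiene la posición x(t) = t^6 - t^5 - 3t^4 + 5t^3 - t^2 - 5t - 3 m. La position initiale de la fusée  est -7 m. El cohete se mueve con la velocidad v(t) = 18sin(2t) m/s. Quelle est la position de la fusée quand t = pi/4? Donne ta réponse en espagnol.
Para resolver esto, necesitamos tomar 1 antiderivada de nuestra ecuación de la velocidad v(t) = 18·sin(2·t). Tomando ∫v(t)dt y aplicando x(0) = -7, encontramos x(t) = 2 - 9·cos(2·t). Usando x(t) = 2 - 9·cos(2·t) y sustituyendo t = pi/4, encontramos x = 2.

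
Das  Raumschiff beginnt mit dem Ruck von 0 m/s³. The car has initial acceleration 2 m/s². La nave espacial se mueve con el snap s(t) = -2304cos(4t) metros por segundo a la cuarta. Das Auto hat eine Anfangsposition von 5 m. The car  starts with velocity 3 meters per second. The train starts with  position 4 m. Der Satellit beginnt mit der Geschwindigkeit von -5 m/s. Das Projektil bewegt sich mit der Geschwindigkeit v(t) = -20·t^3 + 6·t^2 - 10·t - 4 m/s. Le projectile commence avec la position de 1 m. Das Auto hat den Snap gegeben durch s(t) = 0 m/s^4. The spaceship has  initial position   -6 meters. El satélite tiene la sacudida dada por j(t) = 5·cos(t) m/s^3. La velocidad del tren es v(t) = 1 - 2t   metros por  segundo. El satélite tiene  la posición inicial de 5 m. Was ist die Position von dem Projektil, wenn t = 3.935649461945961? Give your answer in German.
Wir müssen die Stammfunktion unserer Gleichung für die Geschwindigkeit v(t) = -20·t^3 + 6·t^2 - 10·t - 4 1-mal finden. Mit ∫v(t)dt und Anwendung von x(0) = 1, finden wir x(t) = -5·t^4 + 2·t^3 - 5·t^2 - 4·t + 1. Mit x(t) = -5·t^4 + 2·t^3 - 5·t^2 - 4·t + 1 und Einsetzen von t = 3.935649461945961, finden wir x = -1169.86583715079.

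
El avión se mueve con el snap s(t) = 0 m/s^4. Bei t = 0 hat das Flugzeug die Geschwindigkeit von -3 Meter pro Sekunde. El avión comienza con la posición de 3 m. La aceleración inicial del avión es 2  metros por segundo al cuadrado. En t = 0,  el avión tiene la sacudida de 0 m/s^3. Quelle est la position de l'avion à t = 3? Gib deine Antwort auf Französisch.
Pour résoudre ceci, nous devons prendre 4 primitives de notre équation du snap s(t) = 0. En prenant ∫s(t)dt et en appliquant j(0) = 0, nous trouvons j(t) = 0. En prenant ∫j(t)dt et en appliquant a(0) = 2, nous trouvons a(t) = 2. En intégrant l'accélération et en utilisant la condition initiale v(0) = -3, nous obtenons v(t) = 2·t - 3. En intégrant la vitesse et en utilisant la condition initiale x(0) = 3, nous obtenons x(t) = t^2 - 3·t + 3. En utilisant x(t) = t^2 - 3·t + 3 et en substituant t = 3, nous trouvons x = 3.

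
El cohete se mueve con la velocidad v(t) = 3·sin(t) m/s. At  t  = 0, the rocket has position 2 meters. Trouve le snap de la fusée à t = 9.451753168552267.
Pour résoudre ceci, nous devons prendre 3 dérivées de notre équation de la vitesse v(t) = 3·sin(t). En prenant d/dt de v(t), nous trouvons a(t) = 3·cos(t). En prenant d/dt de a(t), nous trouvons j(t) = -3·sin(t). La dérivée du jerk donne le snap: s(t) = -3·cos(t). En utilisant s(t) = -3·cos(t) et en substituant t = 9.451753168552267, nous trouvons s = 2.99890857343247.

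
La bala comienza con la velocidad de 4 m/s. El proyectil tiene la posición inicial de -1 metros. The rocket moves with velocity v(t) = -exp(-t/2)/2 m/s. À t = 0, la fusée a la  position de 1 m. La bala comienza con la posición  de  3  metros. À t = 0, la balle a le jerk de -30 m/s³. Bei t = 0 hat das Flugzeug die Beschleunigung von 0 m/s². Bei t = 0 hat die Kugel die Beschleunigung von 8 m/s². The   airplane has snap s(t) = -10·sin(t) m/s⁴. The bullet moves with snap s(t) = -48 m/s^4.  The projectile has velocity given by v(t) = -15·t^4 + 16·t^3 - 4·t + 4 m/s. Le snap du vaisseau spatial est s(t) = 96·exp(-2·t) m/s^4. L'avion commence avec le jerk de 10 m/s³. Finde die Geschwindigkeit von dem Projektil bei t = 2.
Mit v(t) = -15·t^4 + 16·t^3 - 4·t + 4 und Einsetzen von t = 2, finden wir v = -116.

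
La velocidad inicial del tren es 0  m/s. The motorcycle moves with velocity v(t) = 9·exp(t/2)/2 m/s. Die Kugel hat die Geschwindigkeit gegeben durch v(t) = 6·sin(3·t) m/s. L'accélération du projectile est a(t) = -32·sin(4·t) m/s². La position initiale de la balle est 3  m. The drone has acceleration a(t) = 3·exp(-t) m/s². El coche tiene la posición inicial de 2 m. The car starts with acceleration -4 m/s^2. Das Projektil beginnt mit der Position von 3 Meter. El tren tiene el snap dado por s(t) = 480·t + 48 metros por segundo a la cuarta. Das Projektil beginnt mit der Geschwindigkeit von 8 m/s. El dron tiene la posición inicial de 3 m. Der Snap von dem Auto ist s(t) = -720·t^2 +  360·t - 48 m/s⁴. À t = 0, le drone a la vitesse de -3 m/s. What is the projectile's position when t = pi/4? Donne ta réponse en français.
Nous devons intégrer notre équation de l'accélération a(t) = -32·sin(4·t) 2 fois. En intégrant l'accélération et en utilisant la condition initiale v(0) = 8, nous obtenons v(t) = 8·cos(4·t). L'intégrale de la vitesse est la position. En utilisant x(0) = 3, nous obtenons x(t) = 2·sin(4·t) + 3. Nous avons la position x(t) = 2·sin(4·t) + 3. En substituant t = pi/4: x(pi/4) = 3.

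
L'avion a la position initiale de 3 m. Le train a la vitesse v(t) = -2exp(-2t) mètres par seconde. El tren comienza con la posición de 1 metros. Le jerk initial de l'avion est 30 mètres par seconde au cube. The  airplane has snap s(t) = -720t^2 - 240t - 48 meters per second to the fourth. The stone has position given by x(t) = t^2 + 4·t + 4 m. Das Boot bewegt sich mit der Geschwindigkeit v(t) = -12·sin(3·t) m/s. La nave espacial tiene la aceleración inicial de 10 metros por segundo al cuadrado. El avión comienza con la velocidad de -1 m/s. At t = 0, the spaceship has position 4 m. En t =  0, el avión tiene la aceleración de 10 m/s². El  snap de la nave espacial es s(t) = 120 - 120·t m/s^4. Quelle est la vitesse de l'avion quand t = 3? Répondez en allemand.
Um dies zu lösen, müssen wir 3 Stammfunktionen unserer Gleichung für den Snap s(t) = -720·t^2 - 240·t - 48 finden. Die Stammfunktion von dem Snap, mit j(0) = 30, ergibt den Ruck: j(t) = -240·t^3 - 120·t^2 - 48·t + 30. Das Integral von dem Ruck ist die Beschleunigung. Mit a(0) = 10 erhalten wir a(t) = -60·t^4 - 40·t^3 - 24·t^2 + 30·t + 10. Mit ∫a(t)dt und Anwendung von v(0) = -1, finden wir v(t) = -12·t^5 - 10·t^4 - 8·t^3 + 15·t^2 + 10·t - 1. Mit v(t) = -12·t^5 - 10·t^4 - 8·t^3 + 15·t^2 + 10·t - 1 und Einsetzen von t = 3, finden wir v = -3778.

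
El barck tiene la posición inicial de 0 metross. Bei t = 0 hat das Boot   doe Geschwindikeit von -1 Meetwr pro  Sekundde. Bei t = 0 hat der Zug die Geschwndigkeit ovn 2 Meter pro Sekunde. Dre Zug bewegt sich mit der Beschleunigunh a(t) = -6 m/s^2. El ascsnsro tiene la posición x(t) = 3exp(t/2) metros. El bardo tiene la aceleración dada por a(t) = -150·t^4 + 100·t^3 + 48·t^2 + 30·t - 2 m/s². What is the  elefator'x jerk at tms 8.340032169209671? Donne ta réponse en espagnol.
Para resolver esto, necesitamos tomar 3 derivadas de nuestra ecuación de la posición x(t) = 3·exp(t/2). La derivada de la posición da la velocidad: v(t) = 3·exp(t/2)/2. La derivada de la velocidad da la aceleración: a(t) = 3·exp(t/2)/4. Tomando d/dt de a(t), encontramos j(t) = 3·exp(t/2)/8. Tenemos la sacudida j(t) = 3·exp(t/2)/8. Sustituyendo t = 8.340032169209671: j(8.340032169209671) = 24.2686848893431.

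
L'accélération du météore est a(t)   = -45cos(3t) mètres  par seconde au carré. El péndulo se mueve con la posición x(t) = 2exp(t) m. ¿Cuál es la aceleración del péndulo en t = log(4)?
Partiendo de la posición x(t) = 2·exp(t), tomamos 2 derivadas. Tomando d/dt de x(t), encontramos v(t) = 2·exp(t). La derivada de la velocidad da la aceleración: a(t) = 2·exp(t). Tenemos la aceleración a(t) = 2·exp(t). Sustituyendo t = log(4): a(log(4)) = 8.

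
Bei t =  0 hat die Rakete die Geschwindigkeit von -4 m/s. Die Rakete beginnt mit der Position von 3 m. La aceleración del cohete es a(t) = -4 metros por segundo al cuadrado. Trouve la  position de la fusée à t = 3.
En partant de l'accélération a(t) = -4, nous prenons 2 primitives. L'intégrale de l'accélération, avec v(0) = -4, donne la vitesse: v(t) = -4·t - 4. L'intégrale de la vitesse est la position. En utilisant x(0) = 3, nous obtenons x(t) = -2·t^2 - 4·t + 3. De l'équation de la position x(t) = -2·t^2 - 4·t + 3, nous substituons t = 3 pour obtenir x = -27.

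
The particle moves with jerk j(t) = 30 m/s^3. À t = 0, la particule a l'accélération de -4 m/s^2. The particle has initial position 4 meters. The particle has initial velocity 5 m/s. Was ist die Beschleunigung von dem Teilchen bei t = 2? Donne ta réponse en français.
Nous devons intégrer notre équation du jerk j(t) = 30 1 fois. La primitive du jerk, avec a(0) = -4, donne l'accélération: a(t) = 30·t - 4. Nous avons l'accélération a(t) = 30·t - 4. En substituant t = 2: a(2) = 56.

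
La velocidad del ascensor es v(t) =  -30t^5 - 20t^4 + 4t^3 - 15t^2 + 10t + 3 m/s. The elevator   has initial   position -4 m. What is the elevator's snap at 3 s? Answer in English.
We must differentiate our velocity equation v(t) = -30·t^5 - 20·t^4 + 4·t^3 - 15·t^2 + 10·t + 3 3 times. The derivative of velocity gives acceleration: a(t) = -150·t^4 - 80·t^3 + 12·t^2 - 30·t + 10. The derivative of acceleration gives jerk: j(t) = -600·t^3 - 240·t^2 + 24·t - 30. The derivative of jerk gives snap: s(t) = -1800·t^2 - 480·t + 24. From the given snap equation s(t) = -1800·t^2 - 480·t + 24, we substitute t = 3 to get s = -17616.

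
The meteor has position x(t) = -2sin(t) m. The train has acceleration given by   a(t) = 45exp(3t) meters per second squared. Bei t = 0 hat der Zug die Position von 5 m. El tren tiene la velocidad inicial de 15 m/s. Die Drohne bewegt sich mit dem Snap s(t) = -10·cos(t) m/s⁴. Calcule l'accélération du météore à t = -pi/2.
En partant de la position x(t) = -2·sin(t), nous prenons 2 dérivées. En dérivant la position, nous obtenons la vitesse: v(t) = -2·cos(t). En prenant d/dt de v(t), nous trouvons a(t) = 2·sin(t). De l'équation de l'accélération a(t) = 2·sin(t), nous substituons t = -pi/2 pour obtenir a = -2.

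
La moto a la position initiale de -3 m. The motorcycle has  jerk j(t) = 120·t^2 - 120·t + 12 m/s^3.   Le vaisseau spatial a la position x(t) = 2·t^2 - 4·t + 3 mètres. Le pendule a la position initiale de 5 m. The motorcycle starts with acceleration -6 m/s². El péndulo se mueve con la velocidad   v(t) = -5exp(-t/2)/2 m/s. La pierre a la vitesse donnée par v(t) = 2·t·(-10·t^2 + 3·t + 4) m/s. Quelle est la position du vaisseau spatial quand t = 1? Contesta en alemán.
Wir haben die Position x(t) = 2·t^2 - 4·t + 3. Durch Einsetzen von t = 1: x(1) = 1.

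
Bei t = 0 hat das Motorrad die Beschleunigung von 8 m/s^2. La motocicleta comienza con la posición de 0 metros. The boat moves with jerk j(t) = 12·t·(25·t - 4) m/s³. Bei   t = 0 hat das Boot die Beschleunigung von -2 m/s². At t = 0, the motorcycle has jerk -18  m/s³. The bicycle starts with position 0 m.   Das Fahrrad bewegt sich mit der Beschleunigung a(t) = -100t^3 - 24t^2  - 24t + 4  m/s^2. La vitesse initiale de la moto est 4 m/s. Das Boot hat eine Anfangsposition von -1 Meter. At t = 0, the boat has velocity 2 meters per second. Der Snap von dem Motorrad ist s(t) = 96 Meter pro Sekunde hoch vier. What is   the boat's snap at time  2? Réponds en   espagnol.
Para resolver esto, necesitamos tomar 1 derivada de nuestra ecuación de la sacudida j(t) = 12·t·(25·t - 4). La derivada de la sacudida da el snap: s(t) = 600·t - 48. Usando s(t) = 600·t - 48 y sustituyendo t = 2, encontramos s = 1152.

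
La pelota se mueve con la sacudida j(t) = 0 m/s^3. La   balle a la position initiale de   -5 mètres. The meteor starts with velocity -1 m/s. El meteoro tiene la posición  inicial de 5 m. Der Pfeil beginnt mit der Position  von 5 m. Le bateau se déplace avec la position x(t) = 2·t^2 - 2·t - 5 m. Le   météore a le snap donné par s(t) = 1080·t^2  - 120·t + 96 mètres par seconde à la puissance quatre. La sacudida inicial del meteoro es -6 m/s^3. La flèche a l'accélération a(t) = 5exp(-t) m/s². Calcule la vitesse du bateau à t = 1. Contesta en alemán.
Wir müssen unsere Gleichung für die Position x(t) = 2·t^2 - 2·t - 5 1-mal ableiten. Durch Ableiten von der Position erhalten wir die Geschwindigkeit: v(t) = 4·t - 2. Mit v(t) = 4·t - 2 und Einsetzen von t = 1, finden wir v = 2.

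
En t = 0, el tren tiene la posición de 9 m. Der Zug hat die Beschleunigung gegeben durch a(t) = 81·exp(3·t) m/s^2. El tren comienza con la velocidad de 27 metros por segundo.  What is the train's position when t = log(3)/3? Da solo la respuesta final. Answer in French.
À t = log(3)/3, x = 27.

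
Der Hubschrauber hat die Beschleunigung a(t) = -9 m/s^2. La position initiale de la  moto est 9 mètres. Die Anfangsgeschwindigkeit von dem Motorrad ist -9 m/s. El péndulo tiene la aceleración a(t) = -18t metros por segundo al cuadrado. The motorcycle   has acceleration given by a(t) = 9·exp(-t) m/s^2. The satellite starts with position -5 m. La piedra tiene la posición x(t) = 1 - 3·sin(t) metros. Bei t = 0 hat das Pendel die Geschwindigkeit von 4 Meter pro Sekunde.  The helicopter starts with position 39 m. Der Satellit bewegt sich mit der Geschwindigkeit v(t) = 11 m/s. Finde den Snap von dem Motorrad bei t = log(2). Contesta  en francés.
Pour résoudre ceci, nous devons prendre 2 dérivées de notre équation de l'accélération a(t) = 9·exp(-t). La dérivée de l'accélération donne le jerk: j(t) = -9·exp(-t). La dérivée du jerk donne le snap: s(t) = 9·exp(-t). De l'équation du snap s(t) = 9·exp(-t), nous substituons t = log(2) pour obtenir s = 9/2.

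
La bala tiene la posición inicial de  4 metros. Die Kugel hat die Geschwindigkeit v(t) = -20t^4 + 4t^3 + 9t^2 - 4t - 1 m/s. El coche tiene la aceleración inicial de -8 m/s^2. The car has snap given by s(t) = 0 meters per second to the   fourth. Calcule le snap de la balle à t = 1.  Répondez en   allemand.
Wir müssen unsere Gleichung für die Geschwindigkeit v(t) = -20·t^4 + 4·t^3 + 9·t^2 - 4·t - 1 3-mal ableiten. Die Ableitung von der Geschwindigkeit ergibt die Beschleunigung: a(t) = -80·t^3 + 12·t^2 + 18·t - 4. Durch Ableiten von der Beschleunigung erhalten wir den Ruck: j(t) = -240·t^2 + 24·t + 18. Durch Ableiten von dem Ruck erhalten wir den Snap: s(t) = 24 - 480·t. Wir haben den Snap s(t) = 24 - 480·t. Durch Einsetzen von t = 1: s(1) = -456.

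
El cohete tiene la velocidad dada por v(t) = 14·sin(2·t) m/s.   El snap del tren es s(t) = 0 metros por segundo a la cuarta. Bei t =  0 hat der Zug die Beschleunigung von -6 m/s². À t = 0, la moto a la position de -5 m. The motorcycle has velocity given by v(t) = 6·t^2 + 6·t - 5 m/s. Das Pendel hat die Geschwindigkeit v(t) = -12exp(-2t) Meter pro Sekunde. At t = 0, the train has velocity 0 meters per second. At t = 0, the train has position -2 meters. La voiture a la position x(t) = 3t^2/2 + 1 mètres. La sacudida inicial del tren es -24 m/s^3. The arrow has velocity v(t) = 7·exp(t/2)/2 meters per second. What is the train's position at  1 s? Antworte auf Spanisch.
Necesitamos integrar nuestra ecuación del snap s(t) = 0 4 veces. La integral del snap es la sacudida. Usando j(0) = -24, obtenemos j(t) = -24. La integral de la sacudida, con a(0) = -6, da la aceleración: a(t) = -24·t - 6. Integrando la aceleración y usando la condición inicial v(0) = 0, obtenemos v(t) = 6·t·(-2·t - 1). Integrando la velocidad y usando la condición inicial x(0) = -2, obtenemos x(t) = -4·t^3 - 3·t^2 - 2. Usando x(t) = -4·t^3 - 3·t^2 - 2 y sustituyendo t = 1, encontramos x = -9.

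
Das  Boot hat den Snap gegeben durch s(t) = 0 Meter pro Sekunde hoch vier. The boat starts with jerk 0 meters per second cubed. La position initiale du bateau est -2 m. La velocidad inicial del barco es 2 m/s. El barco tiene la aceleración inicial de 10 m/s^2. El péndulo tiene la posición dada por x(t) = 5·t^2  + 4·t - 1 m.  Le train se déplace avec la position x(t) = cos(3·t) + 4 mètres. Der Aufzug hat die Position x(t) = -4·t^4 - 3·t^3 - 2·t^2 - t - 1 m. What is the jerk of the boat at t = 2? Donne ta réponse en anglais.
To find the answer, we compute 1 antiderivative of s(t) = 0. The integral of snap is jerk. Using j(0) = 0, we get j(t) = 0. From the given jerk equation j(t) = 0, we substitute t = 2 to get j = 0.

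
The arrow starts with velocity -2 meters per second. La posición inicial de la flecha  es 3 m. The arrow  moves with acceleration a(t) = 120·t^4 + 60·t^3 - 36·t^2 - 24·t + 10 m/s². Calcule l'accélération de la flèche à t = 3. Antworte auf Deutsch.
Aus der Gleichung für die Beschleunigung a(t) = 120·t^4 + 60·t^3 - 36·t^2 - 24·t + 10, setzen wir t = 3 ein und erhalten a = 10954.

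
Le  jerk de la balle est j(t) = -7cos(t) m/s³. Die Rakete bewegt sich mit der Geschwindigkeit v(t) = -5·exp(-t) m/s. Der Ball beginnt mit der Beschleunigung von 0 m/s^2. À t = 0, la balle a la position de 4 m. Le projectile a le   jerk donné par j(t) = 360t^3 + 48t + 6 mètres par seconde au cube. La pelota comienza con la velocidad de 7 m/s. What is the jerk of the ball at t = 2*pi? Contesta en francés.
En utilisant j(t) = -7·cos(t) et en substituant t = 2*pi, nous trouvons j = -7.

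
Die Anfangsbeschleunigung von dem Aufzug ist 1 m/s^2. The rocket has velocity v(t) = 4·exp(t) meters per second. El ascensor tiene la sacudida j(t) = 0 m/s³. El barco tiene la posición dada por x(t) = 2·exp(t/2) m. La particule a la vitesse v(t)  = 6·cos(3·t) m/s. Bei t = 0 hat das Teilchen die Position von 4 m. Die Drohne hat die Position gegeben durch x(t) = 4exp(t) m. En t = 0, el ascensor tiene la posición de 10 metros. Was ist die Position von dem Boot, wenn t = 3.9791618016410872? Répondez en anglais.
We have position x(t) = 2·exp(t/2). Substituting t = 3.9791618016410872: x(3.9791618016410872) = 14.6249369409760.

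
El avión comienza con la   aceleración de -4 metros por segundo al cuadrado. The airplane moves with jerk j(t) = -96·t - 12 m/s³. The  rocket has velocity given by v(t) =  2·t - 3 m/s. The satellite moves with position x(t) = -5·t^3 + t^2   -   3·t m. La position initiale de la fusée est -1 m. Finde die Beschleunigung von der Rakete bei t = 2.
Um dies zu lösen, müssen wir 1 Ableitung unserer Gleichung für die Geschwindigkeit v(t) = 2·t - 3 nehmen. Die Ableitung von der Geschwindigkeit ergibt die Beschleunigung: a(t) = 2. Mit a(t) = 2 und Einsetzen von t = 2, finden wir a = 2.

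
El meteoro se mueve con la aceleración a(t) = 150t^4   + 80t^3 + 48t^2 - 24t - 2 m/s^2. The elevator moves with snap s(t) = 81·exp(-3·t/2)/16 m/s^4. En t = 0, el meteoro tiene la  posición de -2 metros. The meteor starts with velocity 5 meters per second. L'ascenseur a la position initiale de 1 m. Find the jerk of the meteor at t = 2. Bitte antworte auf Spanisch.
Para resolver esto, necesitamos tomar 1 derivada de nuestra ecuación de la aceleración a(t) = 150·t^4 + 80·t^3 + 48·t^2 - 24·t - 2. La derivada de la aceleración da la sacudida: j(t) = 600·t^3 + 240·t^2 + 96·t - 24. Tenemos la sacudida j(t) = 600·t^3 + 240·t^2 + 96·t - 24. Sustituyendo t = 2: j(2) = 5928.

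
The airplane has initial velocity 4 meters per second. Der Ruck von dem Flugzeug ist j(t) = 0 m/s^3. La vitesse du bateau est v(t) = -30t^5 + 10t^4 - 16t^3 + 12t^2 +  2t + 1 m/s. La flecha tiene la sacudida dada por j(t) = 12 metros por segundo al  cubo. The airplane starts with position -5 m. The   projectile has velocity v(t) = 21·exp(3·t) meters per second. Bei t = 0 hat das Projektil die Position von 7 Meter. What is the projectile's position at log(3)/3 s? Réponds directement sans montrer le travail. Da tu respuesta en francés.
x(log(3)/3) = 21.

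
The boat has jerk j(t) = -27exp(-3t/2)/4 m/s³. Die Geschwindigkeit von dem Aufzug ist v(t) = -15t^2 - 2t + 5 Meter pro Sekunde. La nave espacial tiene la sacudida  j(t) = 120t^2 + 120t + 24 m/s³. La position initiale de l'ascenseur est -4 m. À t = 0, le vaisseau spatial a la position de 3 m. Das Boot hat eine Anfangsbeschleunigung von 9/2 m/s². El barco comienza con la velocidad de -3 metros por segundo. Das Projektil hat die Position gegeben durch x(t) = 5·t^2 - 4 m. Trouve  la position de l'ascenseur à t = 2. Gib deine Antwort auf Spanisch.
Para resolver esto, necesitamos tomar 1 integral de nuestra ecuación de la velocidad v(t) = -15·t^2 - 2·t + 5. Integrando la velocidad y usando la condición inicial x(0) = -4, obtenemos x(t) = -5·t^3 - t^2 + 5·t - 4. Usando x(t) = -5·t^3 - t^2 + 5·t - 4 y sustituyendo t = 2, encontramos x = -38.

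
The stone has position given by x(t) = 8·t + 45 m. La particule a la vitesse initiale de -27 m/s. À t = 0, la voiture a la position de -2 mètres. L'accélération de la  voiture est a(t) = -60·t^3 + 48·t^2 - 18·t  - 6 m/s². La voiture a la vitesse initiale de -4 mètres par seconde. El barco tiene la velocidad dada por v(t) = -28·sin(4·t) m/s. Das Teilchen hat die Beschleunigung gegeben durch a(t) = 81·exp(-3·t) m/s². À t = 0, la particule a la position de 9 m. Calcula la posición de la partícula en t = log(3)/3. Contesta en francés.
Nous devons intégrer notre équation de l'accélération a(t) = 81·exp(-3·t) 2 fois. L'intégrale de l'accélération, avec v(0) = -27, donne la vitesse: v(t) = -27·exp(-3·t). En intégrant la vitesse et en utilisant la condition initiale x(0) = 9, nous obtenons x(t) = 9·exp(-3·t). En utilisant x(t) = 9·exp(-3·t) et en substituant t = log(3)/3, nous trouvons x = 3.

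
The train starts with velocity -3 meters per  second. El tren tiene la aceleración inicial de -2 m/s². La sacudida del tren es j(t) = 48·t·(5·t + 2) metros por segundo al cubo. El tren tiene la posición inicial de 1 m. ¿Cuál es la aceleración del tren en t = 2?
Debemos encontrar la integral de nuestra ecuación de la sacudida j(t) = 48·t·(5·t + 2) 1 vez. Integrando la sacudida y usando la condición inicial a(0) = -2, obtenemos a(t) = 80·t^3 + 48·t^2 - 2. Usando a(t) = 80·t^3 + 48·t^2 - 2 y sustituyendo t = 2, encontramos a = 830.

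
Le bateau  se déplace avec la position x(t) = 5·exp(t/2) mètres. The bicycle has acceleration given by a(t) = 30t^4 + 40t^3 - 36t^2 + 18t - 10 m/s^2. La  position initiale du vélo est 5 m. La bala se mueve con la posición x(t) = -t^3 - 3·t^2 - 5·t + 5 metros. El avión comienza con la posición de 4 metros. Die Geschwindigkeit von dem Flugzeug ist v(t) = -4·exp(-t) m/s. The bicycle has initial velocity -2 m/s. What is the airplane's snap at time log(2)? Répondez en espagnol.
Partiendo de la velocidad v(t) = -4·exp(-t), tomamos 3 derivadas. Derivando la velocidad, obtenemos la aceleración: a(t) = 4·exp(-t). Derivando la aceleración, obtenemos la sacudida: j(t) = -4·exp(-t). Derivando la sacudida, obtenemos el snap: s(t) = 4·exp(-t). Usando s(t) = 4·exp(-t) y sustituyendo t = log(2), encontramos s = 2.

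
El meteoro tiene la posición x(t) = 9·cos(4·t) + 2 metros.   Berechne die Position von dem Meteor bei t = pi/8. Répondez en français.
En utilisant x(t) = 9·cos(4·t) + 2 et en substituant t = pi/8, nous trouvons x = 2.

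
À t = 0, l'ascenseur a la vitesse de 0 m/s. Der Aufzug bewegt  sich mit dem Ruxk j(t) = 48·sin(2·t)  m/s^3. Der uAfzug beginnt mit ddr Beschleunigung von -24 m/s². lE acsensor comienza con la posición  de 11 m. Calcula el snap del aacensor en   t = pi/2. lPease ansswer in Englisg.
We must differentiate our jerk equation j(t) = 48·sin(2·t) 1 time. Differentiating jerk, we get snap: s(t) = 96·cos(2·t). Using s(t) = 96·cos(2·t) and substituting t = pi/2, we find s = -96.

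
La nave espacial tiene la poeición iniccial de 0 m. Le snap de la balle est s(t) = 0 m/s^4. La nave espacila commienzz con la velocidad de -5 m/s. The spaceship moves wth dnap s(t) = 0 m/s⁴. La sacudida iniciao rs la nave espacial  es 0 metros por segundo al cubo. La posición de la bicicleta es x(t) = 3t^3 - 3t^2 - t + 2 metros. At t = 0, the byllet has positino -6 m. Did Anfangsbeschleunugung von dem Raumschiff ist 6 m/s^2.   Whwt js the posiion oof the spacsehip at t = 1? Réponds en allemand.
Ausgehend von dem Snap s(t) = 0, nehmen wir 4 Integrale. Die Stammfunktion von dem Snap ist der Ruck. Mit j(0) = 0 erhalten wir j(t) = 0. Die Stammfunktion von dem Ruck, mit a(0) = 6, ergibt die Beschleunigung: a(t) = 6. Die Stammfunktion von der Beschleunigung, mit v(0) = -5, ergibt die Geschwindigkeit: v(t) = 6·t - 5. Die Stammfunktion von der Geschwindigkeit ist die Position. Mit x(0) = 0 erhalten wir x(t) = 3·t^2 - 5·t. Mit x(t) = 3·t^2 - 5·t und Einsetzen von t = 1, finden wir x = -2.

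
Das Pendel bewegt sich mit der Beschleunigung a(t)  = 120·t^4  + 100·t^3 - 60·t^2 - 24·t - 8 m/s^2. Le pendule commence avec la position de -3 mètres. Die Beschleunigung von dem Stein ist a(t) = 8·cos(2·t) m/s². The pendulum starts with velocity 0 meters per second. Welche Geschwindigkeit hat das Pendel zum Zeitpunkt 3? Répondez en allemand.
Wir müssen die Stammfunktion unserer Gleichung für die Beschleunigung a(t) = 120·t^4 + 100·t^3 - 60·t^2 - 24·t - 8 1-mal finden. Durch Integration von der Beschleunigung und Verwendung der Anfangsbedingung v(0) = 0, erhalten wir v(t) = t·(24·t^4 + 25·t^3 - 20·t^2 - 12·t - 8). Wir haben die Geschwindigkeit v(t) = t·(24·t^4 + 25·t^3 - 20·t^2 - 12·t - 8). Durch Einsetzen von t = 3: v(3) = 7185.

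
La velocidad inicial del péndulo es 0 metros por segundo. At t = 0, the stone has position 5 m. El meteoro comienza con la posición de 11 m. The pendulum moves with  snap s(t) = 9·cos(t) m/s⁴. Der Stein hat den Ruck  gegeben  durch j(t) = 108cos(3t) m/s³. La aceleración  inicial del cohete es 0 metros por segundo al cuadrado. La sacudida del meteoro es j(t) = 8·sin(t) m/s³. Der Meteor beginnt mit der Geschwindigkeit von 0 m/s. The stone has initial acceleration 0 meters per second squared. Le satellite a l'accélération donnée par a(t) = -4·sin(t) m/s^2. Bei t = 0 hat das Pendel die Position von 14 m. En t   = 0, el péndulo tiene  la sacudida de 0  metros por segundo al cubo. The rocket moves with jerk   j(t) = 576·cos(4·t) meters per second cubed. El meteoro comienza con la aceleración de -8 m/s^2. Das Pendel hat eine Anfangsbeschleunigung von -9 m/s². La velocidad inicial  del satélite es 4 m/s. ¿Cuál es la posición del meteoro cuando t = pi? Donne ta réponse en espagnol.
Necesitamos integrar nuestra ecuación de la sacudida j(t) = 8·sin(t) 3 veces. La integral de la sacudida es la aceleración. Usando a(0) = -8, obtenemos a(t) = -8·cos(t). Integrando la aceleración y usando la condición inicial v(0) = 0, obtenemos v(t) = -8·sin(t). La integral de la velocidad es la posición. Usando x(0) = 11, obtenemos x(t) = 8·cos(t) + 3. De la ecuación de la posición x(t) = 8·cos(t) + 3, sustituimos t = pi para obtener x = -5.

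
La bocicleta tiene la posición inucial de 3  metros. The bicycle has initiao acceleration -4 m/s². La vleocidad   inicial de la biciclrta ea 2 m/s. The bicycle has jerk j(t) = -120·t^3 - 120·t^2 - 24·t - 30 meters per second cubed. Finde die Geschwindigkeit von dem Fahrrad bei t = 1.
Ausgehend von dem Ruck j(t) = -120·t^3 - 120·t^2 - 24·t - 30, nehmen wir 2 Integrale. Die Stammfunktion von dem Ruck, mit a(0) = -4, ergibt die Beschleunigung: a(t) = -30·t^4 - 40·t^3 - 12·t^2 - 30·t - 4. Mit ∫a(t)dt und Anwendung von v(0) = 2, finden wir v(t) = -6·t^5 - 10·t^4 - 4·t^3 - 15·t^2 - 4·t + 2. Mit v(t) = -6·t^5 - 10·t^4 - 4·t^3 - 15·t^2 - 4·t + 2 und Einsetzen von t = 1, finden wir v = -37.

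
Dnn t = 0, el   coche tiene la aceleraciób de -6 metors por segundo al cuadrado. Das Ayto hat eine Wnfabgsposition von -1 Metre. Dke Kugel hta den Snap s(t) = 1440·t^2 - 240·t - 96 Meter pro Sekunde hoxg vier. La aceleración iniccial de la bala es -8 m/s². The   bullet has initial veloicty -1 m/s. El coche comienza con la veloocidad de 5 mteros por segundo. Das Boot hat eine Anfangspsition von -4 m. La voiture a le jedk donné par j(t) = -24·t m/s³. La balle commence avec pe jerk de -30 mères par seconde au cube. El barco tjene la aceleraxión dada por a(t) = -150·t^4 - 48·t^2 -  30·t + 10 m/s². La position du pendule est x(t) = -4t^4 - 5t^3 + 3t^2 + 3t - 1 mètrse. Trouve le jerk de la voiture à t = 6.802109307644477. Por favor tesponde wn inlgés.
From the given jerk equation j(t) = -24·t, we substitute t = 6.802109307644477 to get j = -163.250623383467.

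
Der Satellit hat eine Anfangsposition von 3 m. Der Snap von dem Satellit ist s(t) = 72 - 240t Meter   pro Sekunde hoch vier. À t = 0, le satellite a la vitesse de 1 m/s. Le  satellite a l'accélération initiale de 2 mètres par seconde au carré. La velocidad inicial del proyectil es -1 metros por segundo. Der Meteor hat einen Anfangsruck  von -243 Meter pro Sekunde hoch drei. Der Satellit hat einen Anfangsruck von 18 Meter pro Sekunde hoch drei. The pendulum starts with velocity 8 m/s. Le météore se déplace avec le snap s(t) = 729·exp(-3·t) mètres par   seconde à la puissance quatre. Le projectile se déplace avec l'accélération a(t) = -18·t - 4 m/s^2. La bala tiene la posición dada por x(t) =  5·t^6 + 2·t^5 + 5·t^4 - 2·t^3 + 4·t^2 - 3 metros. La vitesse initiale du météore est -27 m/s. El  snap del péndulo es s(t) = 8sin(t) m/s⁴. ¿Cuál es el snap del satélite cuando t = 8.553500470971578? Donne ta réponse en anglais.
We have snap s(t) = 72 - 240·t. Substituting t = 8.553500470971578: s(8.553500470971578) = -1980.84011303318.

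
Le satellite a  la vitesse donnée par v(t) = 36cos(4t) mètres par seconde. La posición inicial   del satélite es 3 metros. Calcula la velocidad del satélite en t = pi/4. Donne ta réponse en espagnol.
Tenemos la velocidad v(t) = 36·cos(4·t). Sustituyendo t = pi/4: v(pi/4) = -36.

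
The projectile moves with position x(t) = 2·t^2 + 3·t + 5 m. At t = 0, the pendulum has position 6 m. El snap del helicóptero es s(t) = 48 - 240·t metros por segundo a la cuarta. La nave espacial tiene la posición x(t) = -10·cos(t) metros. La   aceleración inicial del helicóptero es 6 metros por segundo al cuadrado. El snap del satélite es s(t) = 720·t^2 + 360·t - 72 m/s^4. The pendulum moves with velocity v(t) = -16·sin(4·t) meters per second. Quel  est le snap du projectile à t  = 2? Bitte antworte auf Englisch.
To solve this, we need to take 4 derivatives of our position equation x(t) = 2·t^2 + 3·t + 5. Differentiating position, we get velocity: v(t) = 4·t + 3. Differentiating velocity, we get acceleration: a(t) = 4. Taking d/dt of a(t), we find j(t) = 0. The derivative of jerk gives snap: s(t) = 0. Using s(t) = 0 and substituting t = 2, we find s = 0.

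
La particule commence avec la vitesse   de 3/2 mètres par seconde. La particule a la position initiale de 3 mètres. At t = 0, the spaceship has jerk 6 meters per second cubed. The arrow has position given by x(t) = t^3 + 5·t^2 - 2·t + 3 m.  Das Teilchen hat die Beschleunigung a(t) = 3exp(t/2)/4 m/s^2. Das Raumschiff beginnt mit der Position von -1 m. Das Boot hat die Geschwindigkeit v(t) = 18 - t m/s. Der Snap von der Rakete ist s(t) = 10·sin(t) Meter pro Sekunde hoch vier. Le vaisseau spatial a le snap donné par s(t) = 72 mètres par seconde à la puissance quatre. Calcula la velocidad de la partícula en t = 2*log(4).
Partiendo de la aceleración a(t) = 3·exp(t/2)/4, tomamos 1 integral. Integrando la aceleración y usando la condición inicial v(0) = 3/2, obtenemos v(t) = 3·exp(t/2)/2. Usando v(t) = 3·exp(t/2)/2 y sustituyendo t = 2*log(4), encontramos v = 6.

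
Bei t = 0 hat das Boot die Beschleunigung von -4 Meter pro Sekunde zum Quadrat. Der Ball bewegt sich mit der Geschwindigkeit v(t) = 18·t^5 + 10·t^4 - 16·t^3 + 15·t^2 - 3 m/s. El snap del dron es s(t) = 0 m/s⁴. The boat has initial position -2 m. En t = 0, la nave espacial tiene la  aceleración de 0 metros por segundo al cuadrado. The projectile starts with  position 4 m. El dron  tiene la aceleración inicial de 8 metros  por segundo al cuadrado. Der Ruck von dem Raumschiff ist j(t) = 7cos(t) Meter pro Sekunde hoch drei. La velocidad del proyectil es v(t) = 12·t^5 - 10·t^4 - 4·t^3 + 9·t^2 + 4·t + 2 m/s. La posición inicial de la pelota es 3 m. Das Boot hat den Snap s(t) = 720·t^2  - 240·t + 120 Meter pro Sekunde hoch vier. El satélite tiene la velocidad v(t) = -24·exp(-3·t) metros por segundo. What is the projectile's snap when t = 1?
We must differentiate our velocity equation v(t) = 12·t^5 - 10·t^4 - 4·t^3 + 9·t^2 + 4·t + 2 3 times. Taking d/dt of v(t), we find a(t) = 60·t^4 - 40·t^3 - 12·t^2 + 18·t + 4. The derivative of acceleration gives jerk: j(t) = 240·t^3 - 120·t^2 - 24·t + 18. Differentiating jerk, we get snap: s(t) = 720·t^2 - 240·t - 24. We have snap s(t) = 720·t^2 - 240·t - 24. Substituting t = 1: s(1) = 456.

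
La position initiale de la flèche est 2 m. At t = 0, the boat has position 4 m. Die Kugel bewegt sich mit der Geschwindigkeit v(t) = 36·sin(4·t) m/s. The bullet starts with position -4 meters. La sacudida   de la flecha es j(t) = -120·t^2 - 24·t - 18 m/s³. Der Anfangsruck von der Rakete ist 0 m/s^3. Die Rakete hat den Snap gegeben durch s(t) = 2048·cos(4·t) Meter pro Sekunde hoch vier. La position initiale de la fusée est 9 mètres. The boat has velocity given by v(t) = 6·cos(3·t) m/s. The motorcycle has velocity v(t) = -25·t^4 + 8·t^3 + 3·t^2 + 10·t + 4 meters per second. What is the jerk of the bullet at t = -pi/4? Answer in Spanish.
Para resolver esto, necesitamos tomar 2 derivadas de nuestra ecuación de la velocidad v(t) = 36·sin(4·t). La derivada de la velocidad da la aceleración: a(t) = 144·cos(4·t). Tomando d/dt de a(t), encontramos j(t) = -576·sin(4·t). Tenemos la sacudida j(t) = -576·sin(4·t). Sustituyendo t = -pi/4: j(-pi/4) = 0.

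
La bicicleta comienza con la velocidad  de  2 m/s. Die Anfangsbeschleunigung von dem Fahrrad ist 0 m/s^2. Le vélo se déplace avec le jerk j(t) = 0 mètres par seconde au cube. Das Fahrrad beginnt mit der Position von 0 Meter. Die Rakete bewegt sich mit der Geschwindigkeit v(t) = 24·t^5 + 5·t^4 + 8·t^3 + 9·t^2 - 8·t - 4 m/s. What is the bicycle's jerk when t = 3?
We have jerk j(t) = 0. Substituting t = 3: j(3) = 0.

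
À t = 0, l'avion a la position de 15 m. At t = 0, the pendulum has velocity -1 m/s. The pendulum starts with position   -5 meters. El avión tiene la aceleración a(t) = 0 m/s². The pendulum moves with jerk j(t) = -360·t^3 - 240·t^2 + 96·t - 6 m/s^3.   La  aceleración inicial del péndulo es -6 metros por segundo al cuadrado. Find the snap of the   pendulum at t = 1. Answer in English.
Starting from jerk j(t) = -360·t^3 - 240·t^2 + 96·t - 6, we take 1 derivative. Taking d/dt of j(t), we find s(t) = -1080·t^2 - 480·t + 96. From the given snap equation s(t) = -1080·t^2 - 480·t + 96, we substitute t = 1 to get s = -1464.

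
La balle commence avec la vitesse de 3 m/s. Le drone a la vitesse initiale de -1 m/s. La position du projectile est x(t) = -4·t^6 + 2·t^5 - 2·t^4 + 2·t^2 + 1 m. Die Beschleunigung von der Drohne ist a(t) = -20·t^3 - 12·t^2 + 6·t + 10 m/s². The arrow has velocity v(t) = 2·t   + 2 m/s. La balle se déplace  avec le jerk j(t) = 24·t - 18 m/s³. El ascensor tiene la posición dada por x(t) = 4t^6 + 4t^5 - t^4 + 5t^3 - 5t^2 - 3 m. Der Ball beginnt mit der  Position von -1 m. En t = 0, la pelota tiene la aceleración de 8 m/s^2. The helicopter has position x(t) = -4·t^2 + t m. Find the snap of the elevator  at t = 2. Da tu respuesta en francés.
Nous devons dériver notre équation de la position x(t) = 4·t^6 + 4·t^5 - t^4 + 5·t^3 - 5·t^2 - 3 4 fois. En prenant d/dt de x(t), nous trouvons v(t) = 24·t^5 + 20·t^4 - 4·t^3 + 15·t^2 - 10·t. En prenant d/dt de v(t), nous trouvons a(t) = 120·t^4 + 80·t^3 - 12·t^2 + 30·t - 10. En prenant d/dt de a(t), nous trouvons j(t) = 480·t^3 + 240·t^2 - 24·t + 30. En prenant d/dt de j(t), nous trouvons s(t) = 1440·t^2 + 480·t - 24. De l'équation du snap s(t) = 1440·t^2 + 480·t - 24, nous substituons t = 2 pour obtenir s = 6696.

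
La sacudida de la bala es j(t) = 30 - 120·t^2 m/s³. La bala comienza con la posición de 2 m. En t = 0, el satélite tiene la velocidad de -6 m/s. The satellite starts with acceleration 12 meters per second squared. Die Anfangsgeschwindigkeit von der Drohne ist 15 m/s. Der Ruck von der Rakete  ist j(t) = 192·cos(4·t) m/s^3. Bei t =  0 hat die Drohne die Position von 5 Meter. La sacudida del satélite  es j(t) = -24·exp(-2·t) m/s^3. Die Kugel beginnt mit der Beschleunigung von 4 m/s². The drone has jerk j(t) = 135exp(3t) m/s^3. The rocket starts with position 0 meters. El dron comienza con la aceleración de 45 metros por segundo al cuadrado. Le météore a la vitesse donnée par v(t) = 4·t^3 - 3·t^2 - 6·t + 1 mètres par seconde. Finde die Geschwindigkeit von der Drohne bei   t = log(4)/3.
Wir müssen unsere Gleichung für den Ruck j(t) = 135·exp(3·t) 2-mal integrieren. Mit ∫j(t)dt und Anwendung von a(0) = 45, finden wir a(t) = 45·exp(3·t). Die Stammfunktion von der Beschleunigung, mit v(0) = 15, ergibt die Geschwindigkeit: v(t) = 15·exp(3·t). Wir haben die Geschwindigkeit v(t) = 15·exp(3·t). Durch Einsetzen von t = log(4)/3: v(log(4)/3) = 60.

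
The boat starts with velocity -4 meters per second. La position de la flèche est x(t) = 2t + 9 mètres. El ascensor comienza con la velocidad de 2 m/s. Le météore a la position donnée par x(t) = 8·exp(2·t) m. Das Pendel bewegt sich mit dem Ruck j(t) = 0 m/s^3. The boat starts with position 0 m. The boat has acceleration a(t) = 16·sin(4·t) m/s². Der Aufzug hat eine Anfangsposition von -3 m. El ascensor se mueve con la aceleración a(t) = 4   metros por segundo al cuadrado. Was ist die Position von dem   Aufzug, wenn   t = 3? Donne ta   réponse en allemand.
Wir müssen unsere Gleichung für die Beschleunigung a(t) = 4 2-mal integrieren. Das Integral von der Beschleunigung, mit v(0) = 2, ergibt die Geschwindigkeit: v(t) = 4·t + 2. Durch Integration von der Geschwindigkeit und Verwendung der Anfangsbedingung x(0) = -3, erhalten wir x(t) = 2·t^2 + 2·t - 3. Mit x(t) = 2·t^2 + 2·t - 3 und Einsetzen von t = 3, finden wir x = 21.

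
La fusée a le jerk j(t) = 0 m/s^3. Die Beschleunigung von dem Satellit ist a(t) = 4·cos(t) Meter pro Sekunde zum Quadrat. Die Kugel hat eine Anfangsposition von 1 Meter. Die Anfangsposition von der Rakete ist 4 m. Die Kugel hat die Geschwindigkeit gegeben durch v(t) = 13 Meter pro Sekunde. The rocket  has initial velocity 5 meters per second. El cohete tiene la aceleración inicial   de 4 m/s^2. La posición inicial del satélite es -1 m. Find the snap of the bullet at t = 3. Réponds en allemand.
Um dies zu lösen, müssen wir 3 Ableitungen unserer Gleichung für die Geschwindigkeit v(t) = 13 nehmen. Mit d/dt von v(t) finden wir a(t) = 0. Die Ableitung von der Beschleunigung ergibt den Ruck: j(t) = 0. Durch Ableiten von dem Ruck erhalten wir den Snap: s(t) = 0. Wir haben den Snap s(t) = 0. Durch Einsetzen von t = 3: s(3) = 0.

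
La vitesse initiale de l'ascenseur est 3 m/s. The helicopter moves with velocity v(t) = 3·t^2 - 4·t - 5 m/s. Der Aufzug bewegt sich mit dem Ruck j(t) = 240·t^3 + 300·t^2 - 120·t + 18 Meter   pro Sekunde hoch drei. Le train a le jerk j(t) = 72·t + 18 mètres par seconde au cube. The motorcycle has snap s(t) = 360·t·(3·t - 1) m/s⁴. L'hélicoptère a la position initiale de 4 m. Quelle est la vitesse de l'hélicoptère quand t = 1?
De l'équation de la vitesse v(t) = 3·t^2 - 4·t - 5, nous substituons t = 1 pour obtenir v = -6.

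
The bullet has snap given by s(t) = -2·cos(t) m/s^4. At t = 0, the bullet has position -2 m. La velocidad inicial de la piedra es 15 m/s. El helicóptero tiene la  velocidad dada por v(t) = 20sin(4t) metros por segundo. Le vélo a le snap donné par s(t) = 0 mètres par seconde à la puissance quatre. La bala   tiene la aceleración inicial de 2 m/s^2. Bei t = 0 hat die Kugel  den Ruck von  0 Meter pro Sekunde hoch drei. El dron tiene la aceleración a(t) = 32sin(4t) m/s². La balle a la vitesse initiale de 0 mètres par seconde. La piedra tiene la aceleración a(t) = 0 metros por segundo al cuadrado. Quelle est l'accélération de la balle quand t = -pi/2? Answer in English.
We must find the integral of our snap equation s(t) = -2·cos(t) 2 times. The integral of snap, with j(0) = 0, gives jerk: j(t) = -2·sin(t). Integrating jerk and using the initial condition a(0) = 2, we get a(t) = 2·cos(t). We have acceleration a(t) = 2·cos(t). Substituting t = -pi/2: a(-pi/2) = 0.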